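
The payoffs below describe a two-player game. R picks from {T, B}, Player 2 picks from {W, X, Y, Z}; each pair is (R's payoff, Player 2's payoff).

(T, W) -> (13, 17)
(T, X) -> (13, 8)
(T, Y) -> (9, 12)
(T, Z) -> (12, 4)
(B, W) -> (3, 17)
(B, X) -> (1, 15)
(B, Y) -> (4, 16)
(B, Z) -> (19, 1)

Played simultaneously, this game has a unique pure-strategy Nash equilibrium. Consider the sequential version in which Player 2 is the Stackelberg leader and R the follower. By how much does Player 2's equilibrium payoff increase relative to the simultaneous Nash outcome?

0

Solve by backward induction (Player 2 leads).
- W: R compares 13, 3 and picks T; Player 2 would get 17.
- X: R compares 13, 1 and picks T; Player 2 would get 8.
- Y: R compares 9, 4 and picks T; Player 2 would get 12.
- Z: R compares 12, 19 and picks B; Player 2 would get 1.
Maximizing over 17, 8, 12, 1, Player 2 chooses W. Subgame-perfect outcome: (T, W) with payoffs (13, 17).
Now find the simultaneous Nash equilibrium.
R's best replies: W→T; X→T; Y→T; Z→B.
Player 2's best replies: T→W; B→W.
Only (T, W) has each player best-responding; Nash payoffs (13, 17).
Player 2's commitment gain: 17 − 17 = 0.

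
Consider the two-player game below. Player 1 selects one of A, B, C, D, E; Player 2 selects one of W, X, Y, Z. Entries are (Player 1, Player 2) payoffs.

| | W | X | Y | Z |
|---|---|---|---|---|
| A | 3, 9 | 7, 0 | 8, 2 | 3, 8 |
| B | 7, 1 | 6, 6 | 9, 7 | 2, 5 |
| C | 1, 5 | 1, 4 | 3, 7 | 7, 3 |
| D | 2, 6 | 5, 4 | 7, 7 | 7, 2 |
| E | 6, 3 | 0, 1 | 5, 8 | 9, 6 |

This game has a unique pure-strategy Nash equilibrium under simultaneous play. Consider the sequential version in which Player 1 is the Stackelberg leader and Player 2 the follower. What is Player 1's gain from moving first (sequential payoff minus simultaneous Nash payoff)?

0

Solve by backward induction (Player 1 leads).
- A: Player 2 compares 9, 0, 2, 8 and picks W; Player 1 would get 3.
- B: Player 2 compares 1, 6, 7, 5 and picks Y; Player 1 would get 9.
- C: Player 2 compares 5, 4, 7, 3 and picks Y; Player 1 would get 3.
- D: Player 2 compares 6, 4, 7, 2 and picks Y; Player 1 would get 7.
- E: Player 2 compares 3, 1, 8, 6 and picks Y; Player 1 would get 5.
Player 1's induced payoffs are 3, 9, 3, 7, 5, so Player 1 commits to B. Subgame-perfect outcome: (B, Y) with payoffs (9, 7).
Now find the simultaneous Nash equilibrium.
Player 1's best replies: W→B; X→A; Y→B; Z→E.
Player 2's best replies: A→W; B→Y; C→Y; D→Y; E→Y.
Only (B, Y) has each player best-responding; Nash payoffs (9, 7).
Player 1's commitment gain: 9 − 9 = 0.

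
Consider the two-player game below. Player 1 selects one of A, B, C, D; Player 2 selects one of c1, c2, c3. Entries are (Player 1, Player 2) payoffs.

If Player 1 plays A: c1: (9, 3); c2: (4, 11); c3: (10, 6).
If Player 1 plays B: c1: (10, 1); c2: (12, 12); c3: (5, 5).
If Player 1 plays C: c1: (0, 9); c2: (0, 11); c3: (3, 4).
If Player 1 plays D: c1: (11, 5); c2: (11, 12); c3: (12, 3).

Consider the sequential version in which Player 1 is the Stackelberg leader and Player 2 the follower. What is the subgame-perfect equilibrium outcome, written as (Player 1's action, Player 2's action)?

(B, c2)

Player 2 best-responds to each possible Player 1 move:
- A: Player 2 compares 3, 11, 6 and picks c2; Player 1 would get 4.
- B: Player 2 compares 1, 12, 5 and picks c2; Player 1 would get 12.
- C: Player 2 compares 9, 11, 4 and picks c2; Player 1 would get 0.
- D: Player 2 compares 5, 12, 3 and picks c2; Player 1 would get 11.
Maximizing over 4, 12, 0, 11, Player 1 chooses B. Subgame-perfect outcome: (B, c2) with payoffs (12, 12).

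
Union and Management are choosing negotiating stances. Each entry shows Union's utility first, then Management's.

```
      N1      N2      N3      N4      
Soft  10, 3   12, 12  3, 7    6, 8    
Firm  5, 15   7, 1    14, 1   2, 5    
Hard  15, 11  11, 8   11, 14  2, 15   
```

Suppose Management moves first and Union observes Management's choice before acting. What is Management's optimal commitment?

Work backward from Union's decision.
- N1: BR = Hard, leader payoff 11.
- N2: BR = Soft, leader payoff 12.
- N3: BR = Firm, leader payoff 1.
- N4: BR = Soft, leader payoff 8.
Maximizing over 11, 12, 1, 8, Management chooses N2. Subgame-perfect outcome: (Soft, N2) with payoffs (12, 12).

N2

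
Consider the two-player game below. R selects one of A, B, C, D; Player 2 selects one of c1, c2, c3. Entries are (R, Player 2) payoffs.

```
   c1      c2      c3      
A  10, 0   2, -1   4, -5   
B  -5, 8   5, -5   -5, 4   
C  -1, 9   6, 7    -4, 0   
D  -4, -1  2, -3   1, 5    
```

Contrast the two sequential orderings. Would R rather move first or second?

If R leads: Player 2's best replies are A→c1, B→c1, C→c1, D→c3; R's induced payoffs 10, -5, -1, 1; outcome (A, c1), payoffs (10, 0).
If Player 2 leads: R's best replies are c1→A, c2→C, c3→A; Player 2's induced payoffs 0, 7, -5; outcome (C, c2), payoffs (6, 7).
R gets 10 moving first and 6 moving second, so R prefers to move first.

first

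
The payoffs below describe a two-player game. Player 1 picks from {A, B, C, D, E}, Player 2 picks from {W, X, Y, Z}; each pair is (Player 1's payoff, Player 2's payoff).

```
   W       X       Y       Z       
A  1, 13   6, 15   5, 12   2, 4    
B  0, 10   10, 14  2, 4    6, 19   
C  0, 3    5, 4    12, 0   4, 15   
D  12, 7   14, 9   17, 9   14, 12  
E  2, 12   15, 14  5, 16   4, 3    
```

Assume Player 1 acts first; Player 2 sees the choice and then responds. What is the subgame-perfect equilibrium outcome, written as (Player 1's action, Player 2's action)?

Player 2 best-responds to each possible Player 1 move:
- A: Player 2 compares 13, 15, 12, 4 and picks X; Player 1 would get 6.
- B: Player 2 compares 10, 14, 4, 19 and picks Z; Player 1 would get 6.
- C: Player 2 compares 3, 4, 0, 15 and picks Z; Player 1 would get 4.
- D: Player 2 compares 7, 9, 9, 12 and picks Z; Player 1 would get 14.
- E: Player 2 compares 12, 14, 16, 3 and picks Y; Player 1 would get 5.
Among 6, 6, 4, 14, 5, the best is 14 at D. Subgame-perfect outcome: (D, Z) with payoffs (14, 12).

(D, Z)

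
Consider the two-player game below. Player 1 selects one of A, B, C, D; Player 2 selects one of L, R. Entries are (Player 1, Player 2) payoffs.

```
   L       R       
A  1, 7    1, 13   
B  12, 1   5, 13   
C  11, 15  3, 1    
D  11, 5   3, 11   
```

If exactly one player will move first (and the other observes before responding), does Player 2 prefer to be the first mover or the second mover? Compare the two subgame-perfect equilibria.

second

If Player 1 leads: Player 2's best replies are A→R, B→R, C→L, D→R; Player 1's induced payoffs 1, 5, 11, 3; outcome (C, L), payoffs (11, 15).
If Player 2 leads: Player 1's best replies are L→B, R→B; Player 2's induced payoffs 1, 13; outcome (B, R), payoffs (5, 13).
Player 2 gets 13 moving first and 15 moving second, so Player 2 prefers to move second.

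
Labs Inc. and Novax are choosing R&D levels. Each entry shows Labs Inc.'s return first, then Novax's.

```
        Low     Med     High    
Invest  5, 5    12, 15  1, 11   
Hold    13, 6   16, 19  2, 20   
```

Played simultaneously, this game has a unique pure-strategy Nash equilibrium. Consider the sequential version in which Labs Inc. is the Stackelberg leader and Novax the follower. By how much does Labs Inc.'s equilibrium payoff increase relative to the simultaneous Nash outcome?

Novax best-responds to each possible Labs Inc. move:
- Invest → Novax plays Med (best of 5, 15, 11); Labs Inc. gets 12.
- Hold → Novax plays High (best of 6, 19, 20); Labs Inc. gets 2.
Labs Inc.'s induced payoffs are 12, 2, so Labs Inc. commits to Invest. Subgame-perfect outcome: (Invest, Med) with payoffs (12, 15).
Now find the simultaneous Nash equilibrium.
Labs Inc.'s best replies: Low→Hold; Med→Hold; High→Hold.
Novax's best replies: Invest→Med; Hold→High.
The unique mutual best reply is (Hold, High), giving (2, 20).
Labs Inc.'s commitment gain: 12 − 2 = 10.

10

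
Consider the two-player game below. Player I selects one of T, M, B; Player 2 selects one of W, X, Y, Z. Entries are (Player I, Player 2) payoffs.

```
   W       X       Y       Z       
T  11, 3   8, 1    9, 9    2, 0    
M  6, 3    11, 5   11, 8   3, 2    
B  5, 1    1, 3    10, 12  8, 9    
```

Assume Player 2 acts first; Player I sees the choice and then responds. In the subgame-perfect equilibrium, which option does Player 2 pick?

Solve by backward induction (Player 2 leads).
- W: Player I compares 11, 6, 5 and picks T; Player 2 would get 3.
- X: Player I compares 8, 11, 1 and picks M; Player 2 would get 5.
- Y: Player I compares 9, 11, 10 and picks M; Player 2 would get 8.
- Z: Player I compares 2, 3, 8 and picks B; Player 2 would get 9.
Among 3, 5, 8, 9, the best is 9 at Z. Subgame-perfect outcome: (B, Z) with payoffs (8, 9).

Z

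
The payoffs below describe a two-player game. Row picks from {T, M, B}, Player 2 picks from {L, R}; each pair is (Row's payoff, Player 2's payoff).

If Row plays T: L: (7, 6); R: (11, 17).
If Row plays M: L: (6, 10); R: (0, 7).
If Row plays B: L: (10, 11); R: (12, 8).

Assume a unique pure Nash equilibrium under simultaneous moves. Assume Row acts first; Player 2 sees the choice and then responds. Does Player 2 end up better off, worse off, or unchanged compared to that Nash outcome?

better off

Solve by backward induction (Row leads).
- T: BR = R, leader payoff 11.
- M: BR = L, leader payoff 6.
- B: BR = L, leader payoff 10.
Maximizing over 11, 6, 10, Row chooses T. Subgame-perfect outcome: (T, R) with payoffs (11, 17).
For the simultaneous game, intersect best replies.
Row's best replies: L→B; R→B.
Player 2's best replies: T→R; M→L; B→L.
Only (B, L) has each player best-responding; Nash payoffs (10, 11).
Player 2 earns 17 sequentially versus 11 at the Nash outcome: better off.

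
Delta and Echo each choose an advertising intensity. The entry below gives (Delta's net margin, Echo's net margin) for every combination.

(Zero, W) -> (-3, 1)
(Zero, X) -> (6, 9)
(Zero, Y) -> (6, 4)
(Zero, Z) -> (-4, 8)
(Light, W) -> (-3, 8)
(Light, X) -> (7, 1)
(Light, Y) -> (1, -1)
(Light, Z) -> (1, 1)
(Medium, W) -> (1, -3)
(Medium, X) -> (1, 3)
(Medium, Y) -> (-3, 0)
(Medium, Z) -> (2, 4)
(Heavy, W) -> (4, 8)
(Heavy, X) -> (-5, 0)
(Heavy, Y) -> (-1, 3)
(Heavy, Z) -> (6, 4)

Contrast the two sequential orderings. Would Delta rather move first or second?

If Delta leads: Echo's best replies are Zero→X, Light→W, Medium→Z, Heavy→W; Delta's induced payoffs 6, -3, 2, 4; outcome (Zero, X), payoffs (6, 9).
If Echo leads: Delta's best replies are W→Heavy, X→Light, Y→Zero, Z→Heavy; Echo's induced payoffs 8, 1, 4, 4; outcome (Heavy, W), payoffs (4, 8).
Delta gets 6 moving first and 4 moving second, so Delta prefers to move first.

first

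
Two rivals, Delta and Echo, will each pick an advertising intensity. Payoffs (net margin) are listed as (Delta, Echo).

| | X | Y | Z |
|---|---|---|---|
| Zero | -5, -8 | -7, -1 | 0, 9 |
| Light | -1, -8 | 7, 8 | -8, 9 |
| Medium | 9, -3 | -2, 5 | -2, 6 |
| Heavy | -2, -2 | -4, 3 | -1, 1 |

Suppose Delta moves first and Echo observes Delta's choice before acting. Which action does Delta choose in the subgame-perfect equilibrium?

Solve by backward induction (Delta leads).
- Zero: BR = Z, leader payoff 0.
- Light: BR = Z, leader payoff -8.
- Medium: BR = Z, leader payoff -2.
- Heavy: BR = Y, leader payoff -4.
Delta's induced payoffs are 0, -8, -2, -4, so Delta commits to Zero. Subgame-perfect outcome: (Zero, Z) with payoffs (0, 9).

Zero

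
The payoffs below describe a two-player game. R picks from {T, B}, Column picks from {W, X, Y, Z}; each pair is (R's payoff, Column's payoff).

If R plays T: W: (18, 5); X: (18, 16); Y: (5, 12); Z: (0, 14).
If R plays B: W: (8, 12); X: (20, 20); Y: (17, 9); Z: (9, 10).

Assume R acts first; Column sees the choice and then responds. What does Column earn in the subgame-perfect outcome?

Work backward from Column's decision.
- T: Column compares 5, 16, 12, 14 and picks X; R would get 18.
- B: Column compares 12, 20, 9, 10 and picks X; R would get 20.
Maximizing over 18, 20, R chooses B. Subgame-perfect outcome: (B, X) with payoffs (20, 20).

20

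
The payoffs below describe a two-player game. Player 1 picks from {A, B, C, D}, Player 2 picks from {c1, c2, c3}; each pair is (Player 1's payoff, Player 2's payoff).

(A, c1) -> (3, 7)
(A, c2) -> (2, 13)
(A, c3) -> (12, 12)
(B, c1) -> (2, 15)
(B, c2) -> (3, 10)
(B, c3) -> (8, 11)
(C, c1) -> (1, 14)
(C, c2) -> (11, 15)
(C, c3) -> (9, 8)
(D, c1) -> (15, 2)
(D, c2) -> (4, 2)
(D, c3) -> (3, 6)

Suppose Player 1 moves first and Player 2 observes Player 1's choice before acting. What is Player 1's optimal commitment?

Work backward from Player 2's decision.
- A: BR = c2, leader payoff 2.
- B: BR = c1, leader payoff 2.
- C: BR = c2, leader payoff 11.
- D: BR = c3, leader payoff 3.
Maximizing over 2, 2, 11, 3, Player 1 chooses C. Subgame-perfect outcome: (C, c2) with payoffs (11, 15).

C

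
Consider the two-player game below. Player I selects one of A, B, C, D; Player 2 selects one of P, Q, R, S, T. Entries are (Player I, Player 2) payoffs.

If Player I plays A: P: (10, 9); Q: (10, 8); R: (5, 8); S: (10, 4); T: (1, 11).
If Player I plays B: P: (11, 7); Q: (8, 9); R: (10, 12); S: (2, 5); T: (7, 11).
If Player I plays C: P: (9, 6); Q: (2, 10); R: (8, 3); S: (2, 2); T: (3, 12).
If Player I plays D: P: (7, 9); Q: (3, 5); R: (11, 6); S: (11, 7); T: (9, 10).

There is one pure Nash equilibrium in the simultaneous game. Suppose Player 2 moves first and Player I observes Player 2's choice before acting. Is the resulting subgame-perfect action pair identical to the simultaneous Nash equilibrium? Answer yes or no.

yes

Solve by backward induction (Player 2 leads).
- P → Player I plays B (best of 10, 11, 9, 7); Player 2 gets 7.
- Q → Player I plays A (best of 10, 8, 2, 3); Player 2 gets 8.
- R → Player I plays D (best of 5, 10, 8, 11); Player 2 gets 6.
- S → Player I plays D (best of 10, 2, 2, 11); Player 2 gets 7.
- T → Player I plays D (best of 1, 7, 3, 9); Player 2 gets 10.
Among 7, 8, 6, 7, 10, the best is 10 at T. Subgame-perfect outcome: (D, T) with payoffs (9, 10).
Under simultaneous play:
Player I's best replies: P→B; Q→A; R→D; S→D; T→D.
Player 2's best replies: A→T; B→R; C→T; D→T.
Only (D, T) has each player best-responding; Nash payoffs (9, 10).
Sequential outcome (D, T) coincides with the Nash profile (D, T).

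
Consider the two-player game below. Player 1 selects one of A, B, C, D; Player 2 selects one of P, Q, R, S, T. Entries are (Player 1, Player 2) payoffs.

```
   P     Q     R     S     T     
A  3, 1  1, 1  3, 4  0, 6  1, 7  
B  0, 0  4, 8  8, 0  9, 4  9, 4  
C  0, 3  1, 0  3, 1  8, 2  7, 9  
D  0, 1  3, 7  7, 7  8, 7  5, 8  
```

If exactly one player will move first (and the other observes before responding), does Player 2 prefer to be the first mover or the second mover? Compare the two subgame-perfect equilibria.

second

If Player 1 leads: Player 2's best replies are A→T, B→Q, C→T, D→T; Player 1's induced payoffs 1, 4, 7, 5; outcome (C, T), payoffs (7, 9).
If Player 2 leads: Player 1's best replies are P→A, Q→B, R→B, S→B, T→B; Player 2's induced payoffs 1, 8, 0, 4, 4; outcome (B, Q), payoffs (4, 8).
Player 2 gets 8 moving first and 9 moving second, so Player 2 prefers to move second.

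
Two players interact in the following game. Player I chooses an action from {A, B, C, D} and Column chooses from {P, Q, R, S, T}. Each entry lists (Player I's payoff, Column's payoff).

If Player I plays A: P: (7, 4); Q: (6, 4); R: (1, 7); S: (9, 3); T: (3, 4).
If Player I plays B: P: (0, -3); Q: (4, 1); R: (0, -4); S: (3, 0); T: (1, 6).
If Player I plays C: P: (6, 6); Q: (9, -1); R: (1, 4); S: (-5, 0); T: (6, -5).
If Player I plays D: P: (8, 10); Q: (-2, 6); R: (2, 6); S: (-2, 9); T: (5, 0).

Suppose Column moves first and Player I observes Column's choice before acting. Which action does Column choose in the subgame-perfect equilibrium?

P

Backward induction with Column moving first.
- P → Player I plays D (best of 7, 0, 6, 8); Column gets 10.
- Q → Player I plays C (best of 6, 4, 9, -2); Column gets -1.
- R → Player I plays D (best of 1, 0, 1, 2); Column gets 6.
- S → Player I plays A (best of 9, 3, -5, -2); Column gets 3.
- T → Player I plays C (best of 3, 1, 6, 5); Column gets -5.
Maximizing over 10, -1, 6, 3, -5, Column chooses P. Subgame-perfect outcome: (D, P) with payoffs (8, 10).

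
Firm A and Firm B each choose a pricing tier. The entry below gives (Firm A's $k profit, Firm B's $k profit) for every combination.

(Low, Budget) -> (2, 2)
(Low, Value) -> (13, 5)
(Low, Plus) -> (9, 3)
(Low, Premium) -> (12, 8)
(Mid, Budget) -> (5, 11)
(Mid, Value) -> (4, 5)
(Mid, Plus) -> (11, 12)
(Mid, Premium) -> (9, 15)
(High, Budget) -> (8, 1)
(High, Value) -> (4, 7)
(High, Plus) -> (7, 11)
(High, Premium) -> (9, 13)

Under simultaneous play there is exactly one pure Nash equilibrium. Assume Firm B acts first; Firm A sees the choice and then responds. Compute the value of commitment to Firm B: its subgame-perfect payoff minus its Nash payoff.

4

Solve by backward induction (Firm B leads).
- Budget: Firm A compares 2, 5, 8 and picks High; Firm B would get 1.
- Value: Firm A compares 13, 4, 4 and picks Low; Firm B would get 5.
- Plus: Firm A compares 9, 11, 7 and picks Mid; Firm B would get 12.
- Premium: Firm A compares 12, 9, 9 and picks Low; Firm B would get 8.
Maximizing over 1, 5, 12, 8, Firm B chooses Plus. Subgame-perfect outcome: (Mid, Plus) with payoffs (11, 12).
Under simultaneous play:
Firm A's best replies: Budget→High; Value→Low; Plus→Mid; Premium→Low.
Firm B's best replies: Low→Premium; Mid→Premium; High→Premium.
Only (Low, Premium) has each player best-responding; Nash payoffs (12, 8).
Firm B's commitment gain: 12 − 8 = 4.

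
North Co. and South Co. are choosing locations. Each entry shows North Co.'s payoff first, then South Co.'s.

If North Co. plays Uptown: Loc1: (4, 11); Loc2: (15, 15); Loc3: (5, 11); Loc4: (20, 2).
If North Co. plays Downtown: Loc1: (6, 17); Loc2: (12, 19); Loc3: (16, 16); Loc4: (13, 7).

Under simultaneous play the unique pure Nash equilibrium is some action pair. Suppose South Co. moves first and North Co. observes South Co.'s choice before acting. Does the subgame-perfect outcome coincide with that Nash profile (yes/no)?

no

Backward induction with South Co. moving first.
- Loc1 → North Co. plays Downtown (best of 4, 6); South Co. gets 17.
- Loc2 → North Co. plays Uptown (best of 15, 12); South Co. gets 15.
- Loc3 → North Co. plays Downtown (best of 5, 16); South Co. gets 16.
- Loc4 → North Co. plays Uptown (best of 20, 13); South Co. gets 2.
Maximizing over 17, 15, 16, 2, South Co. chooses Loc1. Subgame-perfect outcome: (Downtown, Loc1) with payoffs (6, 17).
For the simultaneous game, intersect best replies.
North Co.'s best replies: Loc1→Downtown; Loc2→Uptown; Loc3→Downtown; Loc4→Uptown.
South Co.'s best replies: Uptown→Loc2; Downtown→Loc2.
The unique mutual best reply is (Uptown, Loc2), giving (15, 15).
Sequential outcome (Downtown, Loc1) differs from the Nash profile (Uptown, Loc2).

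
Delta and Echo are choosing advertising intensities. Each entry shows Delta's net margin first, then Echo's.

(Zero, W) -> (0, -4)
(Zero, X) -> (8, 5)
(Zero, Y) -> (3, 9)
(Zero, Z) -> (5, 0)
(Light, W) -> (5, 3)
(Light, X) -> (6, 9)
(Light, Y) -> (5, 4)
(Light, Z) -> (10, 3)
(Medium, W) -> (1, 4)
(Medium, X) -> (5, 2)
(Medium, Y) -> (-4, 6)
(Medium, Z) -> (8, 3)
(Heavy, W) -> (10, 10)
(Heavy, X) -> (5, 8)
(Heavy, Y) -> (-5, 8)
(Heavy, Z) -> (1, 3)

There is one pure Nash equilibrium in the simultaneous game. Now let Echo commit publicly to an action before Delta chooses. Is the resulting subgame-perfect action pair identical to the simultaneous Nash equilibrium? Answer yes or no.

Work backward from Delta's decision.
- W: BR = Heavy, leader payoff 10.
- X: BR = Zero, leader payoff 5.
- Y: BR = Light, leader payoff 4.
- Z: BR = Light, leader payoff 3.
Maximizing over 10, 5, 4, 3, Echo chooses W. Subgame-perfect outcome: (Heavy, W) with payoffs (10, 10).
Under simultaneous play:
Delta's best replies: W→Heavy; X→Zero; Y→Light; Z→Light.
Echo's best replies: Zero→Y; Light→X; Medium→Y; Heavy→W.
Only (Heavy, W) has each player best-responding; Nash payoffs (10, 10).
Sequential outcome (Heavy, W) coincides with the Nash profile (Heavy, W).

yes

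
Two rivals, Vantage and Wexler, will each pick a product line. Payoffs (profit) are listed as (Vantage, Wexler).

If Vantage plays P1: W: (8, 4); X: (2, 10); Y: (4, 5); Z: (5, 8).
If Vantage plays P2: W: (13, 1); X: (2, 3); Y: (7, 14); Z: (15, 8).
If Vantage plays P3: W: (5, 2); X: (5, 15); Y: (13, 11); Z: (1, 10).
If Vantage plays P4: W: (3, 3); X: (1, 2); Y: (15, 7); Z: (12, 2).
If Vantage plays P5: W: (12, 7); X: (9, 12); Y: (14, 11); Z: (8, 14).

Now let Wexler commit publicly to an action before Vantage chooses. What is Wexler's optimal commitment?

X

Solve by backward induction (Wexler leads).
- W: BR = P2, leader payoff 1.
- X: BR = P5, leader payoff 12.
- Y: BR = P4, leader payoff 7.
- Z: BR = P2, leader payoff 8.
Maximizing over 1, 12, 7, 8, Wexler chooses X. Subgame-perfect outcome: (P5, X) with payoffs (9, 12).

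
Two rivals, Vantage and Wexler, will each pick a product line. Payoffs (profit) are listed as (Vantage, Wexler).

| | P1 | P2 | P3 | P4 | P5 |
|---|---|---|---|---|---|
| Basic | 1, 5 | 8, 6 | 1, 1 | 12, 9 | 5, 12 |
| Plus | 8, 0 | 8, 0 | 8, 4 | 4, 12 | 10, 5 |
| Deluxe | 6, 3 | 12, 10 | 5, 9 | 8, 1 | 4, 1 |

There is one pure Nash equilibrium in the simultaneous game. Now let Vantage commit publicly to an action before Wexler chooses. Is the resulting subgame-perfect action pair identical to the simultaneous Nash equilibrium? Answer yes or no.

yes

Work backward from Wexler's decision.
- Basic: Wexler compares 5, 6, 1, 9, 12 and picks P5; Vantage would get 5.
- Plus: Wexler compares 0, 0, 4, 12, 5 and picks P4; Vantage would get 4.
- Deluxe: Wexler compares 3, 10, 9, 1, 1 and picks P2; Vantage would get 12.
Maximizing over 5, 4, 12, Vantage chooses Deluxe. Subgame-perfect outcome: (Deluxe, P2) with payoffs (12, 10).
Now find the simultaneous Nash equilibrium.
Vantage's best replies: P1→Plus; P2→Deluxe; P3→Plus; P4→Basic; P5→Plus.
Wexler's best replies: Basic→P5; Plus→P4; Deluxe→P2.
The unique mutual best reply is (Deluxe, P2), giving (12, 10).
Sequential outcome (Deluxe, P2) coincides with the Nash profile (Deluxe, P2).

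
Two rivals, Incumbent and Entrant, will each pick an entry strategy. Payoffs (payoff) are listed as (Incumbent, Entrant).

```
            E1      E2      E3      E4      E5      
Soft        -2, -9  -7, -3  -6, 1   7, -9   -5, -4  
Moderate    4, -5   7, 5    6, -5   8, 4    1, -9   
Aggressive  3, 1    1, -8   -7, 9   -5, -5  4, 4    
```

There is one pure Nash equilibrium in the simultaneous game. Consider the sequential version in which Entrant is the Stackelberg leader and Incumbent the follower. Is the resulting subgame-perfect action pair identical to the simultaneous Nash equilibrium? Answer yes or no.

Incumbent best-responds to each possible Entrant move:
- E1: BR = Moderate, leader payoff -5.
- E2: BR = Moderate, leader payoff 5.
- E3: BR = Moderate, leader payoff -5.
- E4: BR = Moderate, leader payoff 4.
- E5: BR = Aggressive, leader payoff 4.
Entrant's induced payoffs are -5, 5, -5, 4, 4, so Entrant commits to E2. Subgame-perfect outcome: (Moderate, E2) with payoffs (7, 5).
Now find the simultaneous Nash equilibrium.
Incumbent's best replies: E1→Moderate; E2→Moderate; E3→Moderate; E4→Moderate; E5→Aggressive.
Entrant's best replies: Soft→E3; Moderate→E2; Aggressive→E3.
Only (Moderate, E2) has each player best-responding; Nash payoffs (7, 5).
Sequential outcome (Moderate, E2) coincides with the Nash profile (Moderate, E2).

yes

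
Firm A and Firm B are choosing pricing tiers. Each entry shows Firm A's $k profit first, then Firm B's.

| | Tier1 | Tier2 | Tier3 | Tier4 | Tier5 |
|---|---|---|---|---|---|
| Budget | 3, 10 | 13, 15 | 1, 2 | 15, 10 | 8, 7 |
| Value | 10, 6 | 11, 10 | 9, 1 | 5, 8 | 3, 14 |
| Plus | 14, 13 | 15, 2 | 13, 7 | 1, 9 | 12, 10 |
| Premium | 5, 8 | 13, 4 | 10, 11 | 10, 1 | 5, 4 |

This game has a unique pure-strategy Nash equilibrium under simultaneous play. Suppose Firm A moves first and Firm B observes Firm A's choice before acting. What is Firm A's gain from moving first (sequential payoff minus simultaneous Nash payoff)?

Firm B best-responds to each possible Firm A move:
- Budget: Firm B compares 10, 15, 2, 10, 7 and picks Tier2; Firm A would get 13.
- Value: Firm B compares 6, 10, 1, 8, 14 and picks Tier5; Firm A would get 3.
- Plus: Firm B compares 13, 2, 7, 9, 10 and picks Tier1; Firm A would get 14.
- Premium: Firm B compares 8, 4, 11, 1, 4 and picks Tier3; Firm A would get 10.
Maximizing over 13, 3, 14, 10, Firm A chooses Plus. Subgame-perfect outcome: (Plus, Tier1) with payoffs (14, 13).
Now find the simultaneous Nash equilibrium.
Firm A's best replies: Tier1→Plus; Tier2→Plus; Tier3→Plus; Tier4→Budget; Tier5→Plus.
Firm B's best replies: Budget→Tier2; Value→Tier5; Plus→Tier1; Premium→Tier3.
The unique mutual best reply is (Plus, Tier1), giving (14, 13).
Firm A's commitment gain: 14 − 14 = 0.

0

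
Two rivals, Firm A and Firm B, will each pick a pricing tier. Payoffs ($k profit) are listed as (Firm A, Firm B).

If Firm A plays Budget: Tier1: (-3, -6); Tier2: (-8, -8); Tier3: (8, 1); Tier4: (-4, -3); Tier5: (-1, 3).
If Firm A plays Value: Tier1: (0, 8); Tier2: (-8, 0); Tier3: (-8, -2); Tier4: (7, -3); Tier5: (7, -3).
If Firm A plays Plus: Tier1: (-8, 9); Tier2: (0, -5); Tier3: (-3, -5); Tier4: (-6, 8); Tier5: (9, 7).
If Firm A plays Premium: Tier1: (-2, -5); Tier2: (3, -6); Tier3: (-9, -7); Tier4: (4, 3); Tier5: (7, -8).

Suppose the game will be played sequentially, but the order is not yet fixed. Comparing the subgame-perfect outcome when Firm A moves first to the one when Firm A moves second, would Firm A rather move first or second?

first

If Firm A leads: Firm B's best replies are Budget→Tier5, Value→Tier1, Plus→Tier1, Premium→Tier4; Firm A's induced payoffs -1, 0, -8, 4; outcome (Premium, Tier4), payoffs (4, 3).
If Firm B leads: Firm A's best replies are Tier1→Value, Tier2→Premium, Tier3→Budget, Tier4→Value, Tier5→Plus; Firm B's induced payoffs 8, -6, 1, -3, 7; outcome (Value, Tier1), payoffs (0, 8).
Firm A gets 4 moving first and 0 moving second, so Firm A prefers to move first.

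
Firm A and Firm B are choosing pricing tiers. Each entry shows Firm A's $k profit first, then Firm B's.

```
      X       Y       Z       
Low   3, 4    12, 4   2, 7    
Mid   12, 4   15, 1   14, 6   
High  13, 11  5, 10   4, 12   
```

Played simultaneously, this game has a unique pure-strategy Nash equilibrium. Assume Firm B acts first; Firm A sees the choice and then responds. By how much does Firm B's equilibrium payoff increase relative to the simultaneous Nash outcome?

Work backward from Firm A's decision.
- X → Firm A plays High (best of 3, 12, 13); Firm B gets 11.
- Y → Firm A plays Mid (best of 12, 15, 5); Firm B gets 1.
- Z → Firm A plays Mid (best of 2, 14, 4); Firm B gets 6.
Maximizing over 11, 1, 6, Firm B chooses X. Subgame-perfect outcome: (High, X) with payoffs (13, 11).
Under simultaneous play:
Firm A's best replies: X→High; Y→Mid; Z→Mid.
Firm B's best replies: Low→Z; Mid→Z; High→Z.
The unique mutual best reply is (Mid, Z), giving (14, 6).
Firm B's commitment gain: 11 − 6 = 5.

5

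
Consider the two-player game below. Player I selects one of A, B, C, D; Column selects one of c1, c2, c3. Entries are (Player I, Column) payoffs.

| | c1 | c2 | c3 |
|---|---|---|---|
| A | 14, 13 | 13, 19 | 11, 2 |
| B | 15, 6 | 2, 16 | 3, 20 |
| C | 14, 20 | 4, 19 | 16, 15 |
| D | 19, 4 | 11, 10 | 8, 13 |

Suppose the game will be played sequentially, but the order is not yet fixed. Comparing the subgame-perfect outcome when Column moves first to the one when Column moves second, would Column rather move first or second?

If Player I leads: Column's best replies are A→c2, B→c3, C→c1, D→c3; Player I's induced payoffs 13, 3, 14, 8; outcome (C, c1), payoffs (14, 20).
If Column leads: Player I's best replies are c1→D, c2→A, c3→C; Column's induced payoffs 4, 19, 15; outcome (A, c2), payoffs (13, 19).
Column gets 19 moving first and 20 moving second, so Column prefers to move second.

second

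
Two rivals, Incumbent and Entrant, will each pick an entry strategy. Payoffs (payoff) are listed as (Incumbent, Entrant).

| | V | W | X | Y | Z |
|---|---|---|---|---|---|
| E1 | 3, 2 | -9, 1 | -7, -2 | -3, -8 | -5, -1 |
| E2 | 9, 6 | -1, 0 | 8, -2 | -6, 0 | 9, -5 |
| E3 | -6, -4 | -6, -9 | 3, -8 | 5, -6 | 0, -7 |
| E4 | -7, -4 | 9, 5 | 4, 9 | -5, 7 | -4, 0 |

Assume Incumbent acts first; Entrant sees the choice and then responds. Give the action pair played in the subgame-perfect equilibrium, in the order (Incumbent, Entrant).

Backward induction with Incumbent moving first.
- E1: BR = V, leader payoff 3.
- E2: BR = V, leader payoff 9.
- E3: BR = V, leader payoff -6.
- E4: BR = X, leader payoff 4.
Maximizing over 3, 9, -6, 4, Incumbent chooses E2. Subgame-perfect outcome: (E2, V) with payoffs (9, 6).

(E2, V)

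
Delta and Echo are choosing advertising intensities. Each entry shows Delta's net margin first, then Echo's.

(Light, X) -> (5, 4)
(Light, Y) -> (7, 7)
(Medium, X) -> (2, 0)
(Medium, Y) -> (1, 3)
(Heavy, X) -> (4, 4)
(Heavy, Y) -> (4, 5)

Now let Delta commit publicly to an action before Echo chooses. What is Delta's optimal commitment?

Solve by backward induction (Delta leads).
- Light: BR = Y, leader payoff 7.
- Medium: BR = Y, leader payoff 1.
- Heavy: BR = Y, leader payoff 4.
Maximizing over 7, 1, 4, Delta chooses Light. Subgame-perfect outcome: (Light, Y) with payoffs (7, 7).

Light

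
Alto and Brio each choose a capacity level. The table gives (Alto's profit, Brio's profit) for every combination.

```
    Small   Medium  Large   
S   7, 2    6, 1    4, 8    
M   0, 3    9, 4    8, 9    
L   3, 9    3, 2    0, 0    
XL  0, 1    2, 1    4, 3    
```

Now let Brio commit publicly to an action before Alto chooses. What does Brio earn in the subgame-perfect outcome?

9

Backward induction with Brio moving first.
- Small: Alto compares 7, 0, 3, 0 and picks S; Brio would get 2.
- Medium: Alto compares 6, 9, 3, 2 and picks M; Brio would get 4.
- Large: Alto compares 4, 8, 0, 4 and picks M; Brio would get 9.
Brio's induced payoffs are 2, 4, 9, so Brio commits to Large. Subgame-perfect outcome: (M, Large) with payoffs (8, 9).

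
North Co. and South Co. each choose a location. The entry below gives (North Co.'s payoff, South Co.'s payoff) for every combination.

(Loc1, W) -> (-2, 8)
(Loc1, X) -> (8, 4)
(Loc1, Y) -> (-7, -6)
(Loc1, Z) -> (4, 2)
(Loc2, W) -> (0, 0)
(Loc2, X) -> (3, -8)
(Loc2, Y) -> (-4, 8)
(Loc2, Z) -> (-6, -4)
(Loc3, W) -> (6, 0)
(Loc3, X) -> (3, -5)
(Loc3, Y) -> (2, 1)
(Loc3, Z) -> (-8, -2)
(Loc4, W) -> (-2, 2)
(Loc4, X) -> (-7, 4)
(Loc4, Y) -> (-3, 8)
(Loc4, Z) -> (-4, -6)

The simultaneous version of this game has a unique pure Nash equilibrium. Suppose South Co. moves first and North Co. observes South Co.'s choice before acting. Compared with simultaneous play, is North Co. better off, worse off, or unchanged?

Backward induction with South Co. moving first.
- W → North Co. plays Loc3 (best of -2, 0, 6, -2); South Co. gets 0.
- X → North Co. plays Loc1 (best of 8, 3, 3, -7); South Co. gets 4.
- Y → North Co. plays Loc3 (best of -7, -4, 2, -3); South Co. gets 1.
- Z → North Co. plays Loc1 (best of 4, -6, -8, -4); South Co. gets 2.
Maximizing over 0, 4, 1, 2, South Co. chooses X. Subgame-perfect outcome: (Loc1, X) with payoffs (8, 4).
Now find the simultaneous Nash equilibrium.
North Co.'s best replies: W→Loc3; X→Loc1; Y→Loc3; Z→Loc1.
South Co.'s best replies: Loc1→W; Loc2→Y; Loc3→Y; Loc4→Y.
Only (Loc3, Y) has each player best-responding; Nash payoffs (2, 1).
North Co. earns 8 sequentially versus 2 at the Nash outcome: better off.

better off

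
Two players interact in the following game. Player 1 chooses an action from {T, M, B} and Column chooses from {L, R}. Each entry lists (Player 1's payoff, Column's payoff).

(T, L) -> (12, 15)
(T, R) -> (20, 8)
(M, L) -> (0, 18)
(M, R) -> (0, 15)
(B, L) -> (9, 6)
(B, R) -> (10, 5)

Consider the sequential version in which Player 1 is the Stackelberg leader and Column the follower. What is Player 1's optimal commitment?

Solve by backward induction (Player 1 leads).
- T: Column compares 15, 8 and picks L; Player 1 would get 12.
- M: Column compares 18, 15 and picks L; Player 1 would get 0.
- B: Column compares 6, 5 and picks L; Player 1 would get 9.
Maximizing over 12, 0, 9, Player 1 chooses T. Subgame-perfect outcome: (T, L) with payoffs (12, 15).

T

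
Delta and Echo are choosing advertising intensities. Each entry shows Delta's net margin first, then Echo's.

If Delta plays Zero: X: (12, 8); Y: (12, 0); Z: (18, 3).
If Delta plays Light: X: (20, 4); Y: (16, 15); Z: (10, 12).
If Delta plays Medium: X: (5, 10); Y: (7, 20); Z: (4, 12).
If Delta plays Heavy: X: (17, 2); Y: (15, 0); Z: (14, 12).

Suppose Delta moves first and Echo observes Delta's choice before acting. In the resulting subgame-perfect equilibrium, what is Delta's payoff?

Backward induction with Delta moving first.
- Zero: BR = X, leader payoff 12.
- Light: BR = Y, leader payoff 16.
- Medium: BR = Y, leader payoff 7.
- Heavy: BR = Z, leader payoff 14.
Delta's induced payoffs are 12, 16, 7, 14, so Delta commits to Light. Subgame-perfect outcome: (Light, Y) with payoffs (16, 15).

16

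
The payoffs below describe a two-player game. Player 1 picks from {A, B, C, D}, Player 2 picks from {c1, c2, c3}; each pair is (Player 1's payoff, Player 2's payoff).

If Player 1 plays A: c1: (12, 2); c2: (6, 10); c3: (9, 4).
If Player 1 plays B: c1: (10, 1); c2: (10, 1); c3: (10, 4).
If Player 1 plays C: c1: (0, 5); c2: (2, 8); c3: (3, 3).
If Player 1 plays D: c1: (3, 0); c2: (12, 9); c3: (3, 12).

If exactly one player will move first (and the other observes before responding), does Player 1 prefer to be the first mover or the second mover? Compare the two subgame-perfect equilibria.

second

If Player 1 leads: Player 2's best replies are A→c2, B→c3, C→c2, D→c3; Player 1's induced payoffs 6, 10, 2, 3; outcome (B, c3), payoffs (10, 4).
If Player 2 leads: Player 1's best replies are c1→A, c2→D, c3→B; Player 2's induced payoffs 2, 9, 4; outcome (D, c2), payoffs (12, 9).
Player 1 gets 10 moving first and 12 moving second, so Player 1 prefers to move second.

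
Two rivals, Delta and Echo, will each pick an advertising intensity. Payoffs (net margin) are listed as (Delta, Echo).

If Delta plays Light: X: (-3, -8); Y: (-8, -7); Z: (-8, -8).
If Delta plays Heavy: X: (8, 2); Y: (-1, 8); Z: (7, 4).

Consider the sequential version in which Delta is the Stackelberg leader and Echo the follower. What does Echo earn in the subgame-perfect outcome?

8

Backward induction with Delta moving first.
- Light: BR = Y, leader payoff -8.
- Heavy: BR = Y, leader payoff -1.
Delta's induced payoffs are -8, -1, so Delta commits to Heavy. Subgame-perfect outcome: (Heavy, Y) with payoffs (-1, 8).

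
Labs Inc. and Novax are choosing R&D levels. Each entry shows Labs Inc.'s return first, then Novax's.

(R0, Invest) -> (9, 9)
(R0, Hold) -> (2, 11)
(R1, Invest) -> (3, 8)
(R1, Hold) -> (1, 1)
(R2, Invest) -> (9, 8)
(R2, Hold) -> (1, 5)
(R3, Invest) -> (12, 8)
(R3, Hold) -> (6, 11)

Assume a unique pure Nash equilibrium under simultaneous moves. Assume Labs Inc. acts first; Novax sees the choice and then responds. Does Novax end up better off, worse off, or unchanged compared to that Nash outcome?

Backward induction with Labs Inc. moving first.
- R0: BR = Hold, leader payoff 2.
- R1: BR = Invest, leader payoff 3.
- R2: BR = Invest, leader payoff 9.
- R3: BR = Hold, leader payoff 6.
Maximizing over 2, 3, 9, 6, Labs Inc. chooses R2. Subgame-perfect outcome: (R2, Invest) with payoffs (9, 8).
For the simultaneous game, intersect best replies.
Labs Inc.'s best replies: Invest→R3; Hold→R3.
Novax's best replies: R0→Hold; R1→Invest; R2→Invest; R3→Hold.
The unique mutual best reply is (R3, Hold), giving (6, 11).
Novax earns 8 sequentially versus 11 at the Nash outcome: worse off.

worse off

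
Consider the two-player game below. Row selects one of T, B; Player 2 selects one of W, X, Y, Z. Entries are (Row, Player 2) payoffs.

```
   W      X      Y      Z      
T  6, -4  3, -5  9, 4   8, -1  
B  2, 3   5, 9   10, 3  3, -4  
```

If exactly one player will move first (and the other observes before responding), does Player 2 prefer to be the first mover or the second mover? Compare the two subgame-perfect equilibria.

If Row leads: Player 2's best replies are T→Y, B→X; Row's induced payoffs 9, 5; outcome (T, Y), payoffs (9, 4).
If Player 2 leads: Row's best replies are W→T, X→B, Y→B, Z→T; Player 2's induced payoffs -4, 9, 3, -1; outcome (B, X), payoffs (5, 9).
Player 2 gets 9 moving first and 4 moving second, so Player 2 prefers to move first.

first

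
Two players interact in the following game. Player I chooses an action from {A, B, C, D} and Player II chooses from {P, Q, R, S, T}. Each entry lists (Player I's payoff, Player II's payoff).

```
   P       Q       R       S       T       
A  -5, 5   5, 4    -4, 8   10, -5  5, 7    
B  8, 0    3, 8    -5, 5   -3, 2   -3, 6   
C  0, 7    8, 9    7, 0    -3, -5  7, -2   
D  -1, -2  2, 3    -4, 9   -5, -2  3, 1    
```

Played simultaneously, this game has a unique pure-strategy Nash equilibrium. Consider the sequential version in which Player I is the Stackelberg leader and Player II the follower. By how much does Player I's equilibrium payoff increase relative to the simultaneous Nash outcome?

0

Backward induction with Player I moving first.
- A: BR = R, leader payoff -4.
- B: BR = Q, leader payoff 3.
- C: BR = Q, leader payoff 8.
- D: BR = R, leader payoff -4.
Maximizing over -4, 3, 8, -4, Player I chooses C. Subgame-perfect outcome: (C, Q) with payoffs (8, 9).
Under simultaneous play:
Player I's best replies: P→B; Q→C; R→C; S→A; T→C.
Player II's best replies: A→R; B→Q; C→Q; D→R.
The unique mutual best reply is (C, Q), giving (8, 9).
Player I's commitment gain: 8 − 8 = 0.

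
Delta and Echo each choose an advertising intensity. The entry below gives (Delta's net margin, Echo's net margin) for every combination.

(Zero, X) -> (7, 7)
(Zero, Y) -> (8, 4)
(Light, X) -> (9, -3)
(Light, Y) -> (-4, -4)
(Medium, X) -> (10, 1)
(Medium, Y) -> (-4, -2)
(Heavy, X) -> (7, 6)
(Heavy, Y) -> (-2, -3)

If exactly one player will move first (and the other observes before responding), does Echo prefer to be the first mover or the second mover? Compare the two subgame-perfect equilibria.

If Delta leads: Echo's best replies are Zero→X, Light→X, Medium→X, Heavy→X; Delta's induced payoffs 7, 9, 10, 7; outcome (Medium, X), payoffs (10, 1).
If Echo leads: Delta's best replies are X→Medium, Y→Zero; Echo's induced payoffs 1, 4; outcome (Zero, Y), payoffs (8, 4).
Echo gets 4 moving first and 1 moving second, so Echo prefers to move first.

first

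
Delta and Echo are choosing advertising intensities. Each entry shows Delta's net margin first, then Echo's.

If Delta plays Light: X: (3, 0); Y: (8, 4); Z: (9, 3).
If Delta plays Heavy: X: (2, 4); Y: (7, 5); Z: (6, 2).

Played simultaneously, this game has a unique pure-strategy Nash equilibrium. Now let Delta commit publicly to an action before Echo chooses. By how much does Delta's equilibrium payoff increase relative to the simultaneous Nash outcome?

0

Work backward from Echo's decision.
- Light: Echo compares 0, 4, 3 and picks Y; Delta would get 8.
- Heavy: Echo compares 4, 5, 2 and picks Y; Delta would get 7.
Maximizing over 8, 7, Delta chooses Light. Subgame-perfect outcome: (Light, Y) with payoffs (8, 4).
Now find the simultaneous Nash equilibrium.
Delta's best replies: X→Light; Y→Light; Z→Light.
Echo's best replies: Light→Y; Heavy→Y.
Only (Light, Y) has each player best-responding; Nash payoffs (8, 4).
Delta's commitment gain: 8 − 8 = 0.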